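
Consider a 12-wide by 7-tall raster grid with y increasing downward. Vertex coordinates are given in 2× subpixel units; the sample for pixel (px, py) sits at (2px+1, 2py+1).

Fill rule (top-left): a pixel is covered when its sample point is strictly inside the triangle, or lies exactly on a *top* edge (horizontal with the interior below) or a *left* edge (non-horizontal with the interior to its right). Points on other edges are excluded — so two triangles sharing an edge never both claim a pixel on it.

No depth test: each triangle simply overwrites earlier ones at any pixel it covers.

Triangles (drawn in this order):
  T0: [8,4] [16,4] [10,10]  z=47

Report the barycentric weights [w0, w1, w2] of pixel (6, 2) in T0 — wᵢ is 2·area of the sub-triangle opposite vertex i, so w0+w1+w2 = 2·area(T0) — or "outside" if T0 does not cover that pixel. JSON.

T0:
  2·area = 48
  edge (8, 4)→(16, 4): d=(8,0) top-left  bias=+0
  edge (16, 4)→(10, 10): d=(-6,6) right/bottom  bias=-1
  edge (10, 10)→(8, 4): d=(-2,-6) top-left  bias=+0
    (3,0)@(7, 1): e=[-24,72,0] → ·  [on edge]
    (9,0)@(19, 1): e=[-24,0,72] → ·  [on edge]
    (8,1)@(17, 3): e=[-8,0,56] → ·  [on edge]
    (4,2)@(9, 5): e=[8,36,4] → █
    (5,2)@(11, 5): e=[8,24,16] → █
    (6,2)@(13, 5): e=[8,12,28] → █
    (7,2)@(15, 5): e=[8,0,40] → ·  [on edge]
    (4,3)@(9, 7): e=[24,24,0] → █  [on edge]
    (6,3)@(13, 7): e=[24,0,24] → ·  [on edge]
    (4,4)@(9, 9): e=[40,12,-4] → ·
    (5,4)@(11, 9): e=[40,0,8] → ·  [on edge]
    (4,5)@(9, 11): e=[56,0,-8] → ·  [on edge]
    (3,6)@(7, 13): e=[72,0,-24] → ·  [on edge]
    (5,6)@(11, 13): e=[72,-24,0] → ·  [on edge]
  covered (5 px):
    · · · · · · · · · · · ·
    · · · · · · · · · · · ·
    · · · · █ █ █ · · · · ·
    · · · · █ █ · · · · · ·
    · · · · · · · · · · · ·
    · · · · · · · · · · · ·
    · · · · · · · · · · · ·

Result: [12,28,8]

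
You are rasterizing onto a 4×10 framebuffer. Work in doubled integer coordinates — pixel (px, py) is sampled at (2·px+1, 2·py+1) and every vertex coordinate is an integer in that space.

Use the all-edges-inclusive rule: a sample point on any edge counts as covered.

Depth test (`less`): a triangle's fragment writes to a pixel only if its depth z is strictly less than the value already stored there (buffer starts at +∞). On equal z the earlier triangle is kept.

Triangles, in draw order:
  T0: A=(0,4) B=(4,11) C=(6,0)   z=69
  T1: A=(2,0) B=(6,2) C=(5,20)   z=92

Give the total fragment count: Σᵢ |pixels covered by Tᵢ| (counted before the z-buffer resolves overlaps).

T0:
  2·area = 58  (B↔C swapped to make it positive)
  edge (0, 4)→(6, 0): d=(6,-4) inclusive
  edge (6, 0)→(4, 11): d=(-2,11) inclusive
  edge (4, 11)→(0, 4): d=(-4,-7) inclusive
    (2,0)@(5, 1): e=[2,9,47] → █
    (3,0)@(7, 1): e=[10,-13,61] → ·
    (1,1)@(3, 3): e=[6,27,25] → █
    (3,1)@(7, 3): e=[22,-17,53] → ·
    (0,2)@(1, 5): e=[10,45,3] → █
    (3,2)@(7, 5): e=[34,-21,45] → ·
    (0,3)@(1, 7): e=[22,41,-5] → ·
    (1,3)@(3, 7): e=[30,19,9] → █
    (2,3)@(5, 7): e=[38,-3,23] → ·
    (1,4)@(3, 9): e=[42,15,1] → █
    (2,4)@(5, 9): e=[50,-7,15] → ·
    (1,5)@(3, 11): e=[54,11,-7] → ·
  covered (8 px):
    · · █ ·
    · █ █ ·
    █ █ █ ·
    · █ · ·
    · █ · ·
    · · · ·
    · · · ·
    · · · ·
    · · · ·
    · · · ·
T1:
  2·area = 74
  edge (2, 0)→(6, 2): d=(4,2) inclusive
  edge (6, 2)→(5, 20): d=(-1,18) inclusive
  edge (5, 20)→(2, 0): d=(-3,-20) inclusive
    (1,0)@(3, 1): e=[2,55,17] → █
    (2,0)@(5, 1): e=[-2,19,57] → ·
    (1,1)@(3, 3): e=[10,53,11] → █
    (2,1)@(5, 3): e=[6,17,51] → █
    (3,1)@(7, 3): e=[2,-19,91] → ·
    (1,2)@(3, 5): e=[18,51,5] → █
    (3,2)@(7, 5): e=[10,-21,85] → ·
    (1,3)@(3, 7): e=[26,49,-1] → ·
    (2,3)@(5, 7): e=[22,13,39] → █
    (3,3)@(7, 7): e=[18,-23,79] → ·
    (2,4)@(5, 9): e=[30,11,33] → █
    (3,4)@(7, 9): e=[26,-25,73] → ·
  covered (12 px):
    · █ · ·
    · █ █ ·
    · █ █ ·
    · · █ ·
    · · █ ·
    · · █ ·
    · · █ ·
    · · █ ·
    · · █ ·
    · · █ ·

Answer: 20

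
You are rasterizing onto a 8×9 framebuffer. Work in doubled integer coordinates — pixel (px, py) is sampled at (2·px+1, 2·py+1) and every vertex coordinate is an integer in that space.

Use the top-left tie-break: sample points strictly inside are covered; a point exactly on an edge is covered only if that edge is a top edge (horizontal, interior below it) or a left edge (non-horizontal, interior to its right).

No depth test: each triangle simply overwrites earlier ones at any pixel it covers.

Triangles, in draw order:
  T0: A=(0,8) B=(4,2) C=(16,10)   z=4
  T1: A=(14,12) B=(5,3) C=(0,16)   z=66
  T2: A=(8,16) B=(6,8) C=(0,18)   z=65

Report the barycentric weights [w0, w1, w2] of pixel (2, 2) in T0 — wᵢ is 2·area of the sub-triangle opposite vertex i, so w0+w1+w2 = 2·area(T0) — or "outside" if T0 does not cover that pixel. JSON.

T0:
  2·area = 104
  edge (0, 8)→(4, 2): d=(4,-6) top-left  bias=+0
  edge (4, 2)→(16, 10): d=(12,8) right/bottom  bias=-1
  edge (16, 10)→(0, 8): d=(-16,-2) top-left  bias=+0
    (2,1)@(5, 3): e=[10,4,90] → █
    (3,1)@(7, 3): e=[22,-12,94] → ·
    (1,2)@(3, 5): e=[6,44,54] → █
    (3,2)@(7, 5): e=[30,12,62] → █
    (4,2)@(9, 5): e=[42,-4,66] → ·
    (0,3)@(1, 7): e=[2,84,18] → █
    (4,3)@(9, 7): e=[50,20,34] → █
    (5,3)@(11, 7): e=[62,4,38] → █
    (6,3)@(13, 7): e=[74,-12,42] → ·
    (0,4)@(1, 9): e=[10,108,-14] → ·
    (1,4)@(3, 9): e=[22,92,-10] → ·
    (2,4)@(5, 9): e=[34,76,-6] → ·
  covered (13 px):
    · · · · · · · ·
    · · █ · · · · ·
    · █ █ █ · · · ·
    █ █ █ █ █ █ · ·
    · · · · █ █ █ ·
    · · · · · · · ·
    · · · · · · · ·
    · · · · · · · ·
    · · · · · · · ·
T1:
  2·area = 162  (B↔C swapped to make it positive)
  edge (14, 12)→(0, 16): d=(-14,4) right/bottom  bias=-1
  edge (0, 16)→(5, 3): d=(5,-13) top-left  bias=+0
  edge (5, 3)→(14, 12): d=(9,9) right/bottom  bias=-1
    (1,0)@(3, 1): e=[198,-36,0] → ·  [on edge]
    (2,1)@(5, 3): e=[162,0,0] → ·  [on edge]
    (2,2)@(5, 5): e=[134,10,18] → █
    (3,2)@(7, 5): e=[126,36,0] → ·  [on edge]
    (2,3)@(5, 7): e=[106,20,36] → █
    (3,3)@(7, 7): e=[98,46,18] → █
    (4,3)@(9, 7): e=[90,72,0] → ·  [on edge]
    (1,4)@(3, 9): e=[86,4,72] → █
    (4,4)@(9, 9): e=[62,82,18] → █
    (5,4)@(11, 9): e=[54,108,0] → ·  [on edge]
    (1,5)@(3, 11): e=[58,14,90] → █
    (5,5)@(11, 11): e=[26,118,18] → █
    (6,5)@(13, 11): e=[18,144,0] → ·  [on edge]
    (7,6)@(15, 13): e=[-18,180,0] → ·  [on edge]
  covered (18 px):
    · · · · · · · ·
    · · · · · · · ·
    · · █ · · · · ·
    · · █ █ · · · ·
    · █ █ █ █ · · ·
    · █ █ █ █ █ · ·
    · █ █ █ █ · · ·
    █ █ · · · · · ·
    · · · · · · · ·
T2:
  2·area = 68  (B↔C swapped to make it positive)
  edge (8, 16)→(0, 18): d=(-8,2) right/bottom  bias=-1
  edge (0, 18)→(6, 8): d=(6,-10) top-left  bias=+0
  edge (6, 8)→(8, 16): d=(2,8) right/bottom  bias=-1
    (4,1)@(9, 3): e=[102,0,-34] → ·  [on edge]
    (2,5)@(5, 11): e=[46,8,14] → █
    (3,5)@(7, 11): e=[42,28,-2] → ·
    (1,6)@(3, 13): e=[34,0,34] → █  [on edge]
    (3,6)@(7, 13): e=[26,40,2] → █
    (4,6)@(9, 13): e=[22,60,-14] → ·
    (1,7)@(3, 15): e=[18,12,38] → █
    (4,7)@(9, 15): e=[6,72,-10] → ·
    (0,8)@(1, 17): e=[6,4,58] → █
    (2,8)@(5, 17): e=[-2,44,26] → ·
    (3,8)@(7, 17): e=[-6,64,10] → ·
  covered (9 px):
    · · · · · · · ·
    · · · · · · · ·
    · · · · · · · ·
    · · · · · · · ·
    · · · · · · · ·
    · · █ · · · · ·
    · █ █ █ · · · ·
    · █ █ █ · · · ·
    █ █ · · · · · ·

Final: [28,58,18]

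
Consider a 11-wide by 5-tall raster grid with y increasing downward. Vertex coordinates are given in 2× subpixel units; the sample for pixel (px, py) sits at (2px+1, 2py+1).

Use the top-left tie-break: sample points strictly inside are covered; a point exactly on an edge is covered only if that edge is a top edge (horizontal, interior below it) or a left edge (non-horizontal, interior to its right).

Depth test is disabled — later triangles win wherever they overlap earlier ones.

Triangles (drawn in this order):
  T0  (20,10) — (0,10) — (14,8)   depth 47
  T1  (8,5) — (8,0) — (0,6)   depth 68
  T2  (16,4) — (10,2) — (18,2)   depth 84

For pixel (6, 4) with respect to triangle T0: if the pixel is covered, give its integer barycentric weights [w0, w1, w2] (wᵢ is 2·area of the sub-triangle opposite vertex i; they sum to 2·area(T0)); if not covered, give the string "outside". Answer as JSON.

T0:
  2·area = 40
  edge (20, 10)→(0, 10): d=(-20,0) right/bottom  bias=-1
  edge (0, 10)→(14, 8): d=(14,-2) top-left  bias=+0
  edge (14, 8)→(20, 10): d=(6,2) right/bottom  bias=-1
    (2,2)@(5, 5): e=[100,-60,0] → ·  [on edge]
    (5,3)@(11, 7): e=[60,-20,0] → ·  [on edge]
    (10,3)@(21, 7): e=[60,0,-20] → ·  [on edge]
    (3,4)@(7, 9): e=[20,0,20] → █  [on edge]
    (4,4)@(9, 9): e=[20,4,16] → █
    (5,4)@(11, 9): e=[20,8,12] → █
    (6,4)@(13, 9): e=[20,12,8] → █
    (7,4)@(15, 9): e=[20,16,4] → █
    (8,4)@(17, 9): e=[20,20,0] → ·  [on edge]
  covered (5 px):
    · · · · · · · · · · ·
    · · · · · · · · · · ·
    · · · · · · · · · · ·
    · · · · · · · · · · ·
    · · · █ █ █ █ █ · · ·
T1:
  2·area = 40  (B↔C swapped to make it positive)
  edge (8, 5)→(0, 6): d=(-8,1) right/bottom  bias=-1
  edge (0, 6)→(8, 0): d=(8,-6) top-left  bias=+0
  edge (8, 0)→(8, 5): d=(0,5) right/bottom  bias=-1
    (3,0)@(7, 1): e=[33,2,5] → █
    (4,0)@(9, 1): e=[31,14,-5] → ·
    (2,1)@(5, 3): e=[19,6,15] → █
    (4,1)@(9, 3): e=[15,30,-5] → ·
    (1,2)@(3, 5): e=[5,10,25] → █
    (4,2)@(9, 5): e=[-1,46,-5] → ·
    (1,3)@(3, 7): e=[-11,26,25] → ·
    (2,3)@(5, 7): e=[-13,38,15] → ·
    (3,3)@(7, 7): e=[-15,50,5] → ·
  covered (6 px):
    · · · █ · · · · · · ·
    · · █ █ · · · · · · ·
    · █ █ █ · · · · · · ·
    · · · · · · · · · · ·
    · · · · · · · · · · ·
T2:
  2·area = 16
  edge (16, 4)→(10, 2): d=(-6,-2) top-left  bias=+0
  edge (10, 2)→(18, 2): d=(8,0) top-left  bias=+0
  edge (18, 2)→(16, 4): d=(-2,2) right/bottom  bias=-1
    (3,0)@(7, 1): e=[0,-8,24] → ·  [on edge]
    (9,0)@(19, 1): e=[24,-8,0] → ·  [on edge]
    (6,1)@(13, 3): e=[0,8,8] → █  [on edge]
    (7,1)@(15, 3): e=[4,8,4] → █
    (8,1)@(17, 3): e=[8,8,0] → ·  [on edge]
    (6,2)@(13, 5): e=[-12,24,4] → ·
    (7,2)@(15, 5): e=[-8,24,0] → ·  [on edge]
    (9,2)@(19, 5): e=[0,24,-8] → ·  [on edge]
    (6,3)@(13, 7): e=[-24,40,0] → ·  [on edge]
    (5,4)@(11, 9): e=[-40,56,0] → ·  [on edge]
  covered (2 px):
    · · · · · · · · · · ·
    · · · · · · █ █ · · ·
    · · · · · · · · · · ·
    · · · · · · · · · · ·
    · · · · · · · · · · ·

Final: [12,8,20]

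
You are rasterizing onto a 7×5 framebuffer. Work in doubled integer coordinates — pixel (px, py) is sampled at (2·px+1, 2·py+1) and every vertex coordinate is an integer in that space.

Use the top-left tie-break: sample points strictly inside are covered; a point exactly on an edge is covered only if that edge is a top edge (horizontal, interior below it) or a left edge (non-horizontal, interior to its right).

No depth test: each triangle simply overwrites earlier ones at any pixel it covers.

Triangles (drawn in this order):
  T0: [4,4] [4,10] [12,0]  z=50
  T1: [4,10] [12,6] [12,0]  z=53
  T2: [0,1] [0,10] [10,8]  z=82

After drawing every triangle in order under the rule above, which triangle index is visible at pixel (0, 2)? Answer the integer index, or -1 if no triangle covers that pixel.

T0:
  2·area = 48  (B↔C swapped to make it positive)
  edge (4, 4)→(12, 0): d=(8,-4) top-left  bias=+0
  edge (12, 0)→(4, 10): d=(-8,10) right/bottom  bias=-1
  edge (4, 10)→(4, 4): d=(0,-6) top-left  bias=+0
    (5,0)@(11, 1): e=[4,2,42] → #
    (6,0)@(13, 1): e=[12,-18,54] → ·
    (3,1)@(7, 3): e=[4,26,18] → #
    (4,1)@(9, 3): e=[12,6,30] → #
    (5,1)@(11, 3): e=[20,-14,42] → ·
    (2,2)@(5, 5): e=[12,30,6] → #
    (4,2)@(9, 5): e=[28,-10,30] → ·
    (2,3)@(5, 7): e=[28,14,6] → #
    (3,3)@(7, 7): e=[36,-6,18] → ·
    (2,4)@(5, 9): e=[44,-2,6] → ·
  covered (6 px):
    · · · · · # ·
    · · · # # · ·
    · · # # · · ·
    · · # · · · ·
    · · · · · · ·
T1:
  2·area = 48  (B↔C swapped to make it positive)
  edge (4, 10)→(12, 0): d=(8,-10) top-left  bias=+0
  edge (12, 0)→(12, 6): d=(0,6) right/bottom  bias=-1
  edge (12, 6)→(4, 10): d=(-8,4) right/bottom  bias=-1
    (5,1)@(11, 3): e=[14,6,28] → #
    (6,1)@(13, 3): e=[34,-6,20] → ·
    (4,2)@(9, 5): e=[10,18,20] → #
    (6,2)@(13, 5): e=[50,-6,4] → ·
    (3,3)@(7, 7): e=[6,30,12] → #
    (5,3)@(11, 7): e=[46,6,-4] → ·
    (2,4)@(5, 9): e=[2,42,4] → #
    (3,4)@(7, 9): e=[22,30,-4] → ·
    (4,4)@(9, 9): e=[42,18,-12] → ·
  covered (6 px):
    · · · · · · ·
    · · · · · # ·
    · · · · # # ·
    · · · # # · ·
    · · # · · · ·
T2:
  2·area = 90  (B↔C swapped to make it positive)
  edge (0, 1)→(10, 8): d=(10,7) right/bottom  bias=-1
  edge (10, 8)→(0, 10): d=(-10,2) right/bottom  bias=-1
  edge (0, 10)→(0, 1): d=(0,-9) top-left  bias=+0
    (0,1)@(1, 3): e=[13,68,9] → #
    (1,1)@(3, 3): e=[-1,64,27] → ·
    (0,2)@(1, 5): e=[33,48,9] → #
    (1,2)@(3, 5): e=[19,44,27] → #
    (2,2)@(5, 5): e=[5,40,45] → #
    (3,2)@(7, 5): e=[-9,36,63] → ·
    (0,3)@(1, 7): e=[53,28,9] → #
    (3,3)@(7, 7): e=[11,16,63] → #
    (4,3)@(9, 7): e=[-3,12,81] → ·
    (0,4)@(1, 9): e=[73,8,9] → #
    (2,4)@(5, 9): e=[45,0,45] → ·  [on edge]
    (3,4)@(7, 9): e=[31,-4,63] → ·
  covered (10 px):
    · · · · · · ·
    # · · · · · ·
    # # # · · · ·
    # # # # · · ·
    # # · · · · ·

Z-buffer (winner per pixel, '.' = empty):
  . . . . . 0 .
  2 . . 0 0 1 .
  2 2 2 0 1 1 .
  2 2 2 2 1 . .
  2 2 1 . . . .

Final: 2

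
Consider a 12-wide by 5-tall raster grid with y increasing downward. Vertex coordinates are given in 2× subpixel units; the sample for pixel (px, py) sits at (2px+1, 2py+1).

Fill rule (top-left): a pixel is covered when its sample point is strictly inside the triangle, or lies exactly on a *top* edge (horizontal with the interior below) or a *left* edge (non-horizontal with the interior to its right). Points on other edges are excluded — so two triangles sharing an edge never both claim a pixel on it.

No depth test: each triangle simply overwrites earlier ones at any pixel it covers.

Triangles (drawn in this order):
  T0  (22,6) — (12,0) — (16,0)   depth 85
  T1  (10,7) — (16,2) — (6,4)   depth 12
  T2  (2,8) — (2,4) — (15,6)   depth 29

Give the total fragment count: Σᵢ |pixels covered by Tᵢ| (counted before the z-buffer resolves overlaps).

T0:
  2·area = 24
  edge (22, 6)→(12, 0): d=(-10,-6) top-left  bias=+0
  edge (12, 0)→(16, 0): d=(4,0) top-left  bias=+0
  edge (16, 0)→(22, 6): d=(6,6) right/bottom  bias=-1
    (7,0)@(15, 1): e=[8,4,12] → #
    (8,0)@(17, 1): e=[20,4,0] → ·  [on edge]
    (7,1)@(15, 3): e=[-12,12,24] → ·
    (8,1)@(17, 3): e=[0,12,12] → #  [on edge]
    (9,1)@(19, 3): e=[12,12,0] → ·  [on edge]
    (8,2)@(17, 5): e=[-20,20,24] → ·
    (10,2)@(21, 5): e=[4,20,0] → ·  [on edge]
    (11,3)@(23, 7): e=[-4,28,0] → ·  [on edge]
  covered (2 px):
    · · · · · · · # · · · ·
    · · · · · · · · # · · ·
    · · · · · · · · · · · ·
    · · · · · · · · · · · ·
    · · · · · · · · · · · ·
T1:
  2·area = 38  (B↔C swapped to make it positive)
  edge (10, 7)→(6, 4): d=(-4,-3) top-left  bias=+0
  edge (6, 4)→(16, 2): d=(10,-2) top-left  bias=+0
  edge (16, 2)→(10, 7): d=(-6,5) right/bottom  bias=-1
    (10,0)@(21, 1): e=[57,0,-19] → ·  [on edge]
    (5,1)@(11, 3): e=[19,0,19] → #  [on edge]
    (6,1)@(13, 3): e=[25,4,9] → #
    (7,1)@(15, 3): e=[31,8,-1] → ·
    (0,2)@(1, 5): e=[-19,0,57] → ·  [on edge]
    (4,2)@(9, 5): e=[5,16,17] → #
    (6,2)@(13, 5): e=[17,24,-3] → ·
    (4,3)@(9, 7): e=[-3,36,5] → ·
    (5,3)@(11, 7): e=[3,40,-5] → ·
  covered (4 px):
    · · · · · · · · · · · ·
    · · · · · # # · · · · ·
    · · · · # # · · · · · ·
    · · · · · · · · · · · ·
    · · · · · · · · · · · ·
T2:
  2·area = 52
  edge (2, 8)→(2, 4): d=(0,-4) top-left  bias=+0
  edge (2, 4)→(15, 6): d=(13,2) right/bottom  bias=-1
  edge (15, 6)→(2, 8): d=(-13,2) right/bottom  bias=-1
    (1,2)@(3, 5): e=[4,11,37] → #
    (2,2)@(5, 5): e=[12,7,33] → #
    (3,2)@(7, 5): e=[20,3,29] → #
    (4,2)@(9, 5): e=[28,-1,25] → ·
    (1,3)@(3, 7): e=[4,37,11] → #
    (4,3)@(9, 7): e=[28,25,-1] → ·
    (1,4)@(3, 9): e=[4,63,-15] → ·
    (2,4)@(5, 9): e=[12,59,-19] → ·
    (3,4)@(7, 9): e=[20,55,-23] → ·
  covered (6 px):
    · · · · · · · · · · · ·
    · · · · · · · · · · · ·
    · # # # · · · · · · · ·
    · # # # · · · · · · · ·
    · · · · · · · · · · · ·

Final: 12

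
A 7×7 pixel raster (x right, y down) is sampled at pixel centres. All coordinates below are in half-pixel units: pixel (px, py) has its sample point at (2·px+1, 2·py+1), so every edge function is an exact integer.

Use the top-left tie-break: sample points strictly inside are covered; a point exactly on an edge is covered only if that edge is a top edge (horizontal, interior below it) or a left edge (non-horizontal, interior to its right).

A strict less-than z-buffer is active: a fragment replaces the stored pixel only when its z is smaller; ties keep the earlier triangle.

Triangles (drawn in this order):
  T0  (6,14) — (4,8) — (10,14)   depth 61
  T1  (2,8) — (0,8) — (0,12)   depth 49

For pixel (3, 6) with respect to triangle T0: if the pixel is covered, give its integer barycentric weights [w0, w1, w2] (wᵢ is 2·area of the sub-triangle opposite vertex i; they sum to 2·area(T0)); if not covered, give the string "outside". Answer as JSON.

T0:
  2·area = 24
  edge (6, 14)→(4, 8): d=(-2,-6) top-left  bias=+0
  edge (4, 8)→(10, 14): d=(6,6) right/bottom  bias=-1
  edge (10, 14)→(6, 14): d=(-4,0) right/bottom  bias=-1
    (0,2)@(1, 5): e=[-12,0,36] → .  [on edge]
    (1,2)@(3, 5): e=[0,-12,36] → .  [on edge]
    (1,3)@(3, 7): e=[-4,0,28] → .  [on edge]
    (2,4)@(5, 9): e=[4,0,20] → .  [on edge]
    (2,5)@(5, 11): e=[0,12,12] → X  [on edge]
    (3,5)@(7, 11): e=[12,0,12] → .  [on edge]
    (2,6)@(5, 13): e=[-4,24,4] → .
    (3,6)@(7, 13): e=[8,12,4] → X
    (4,6)@(9, 13): e=[20,0,4] → .  [on edge]
  covered (2 px):
    . . . . . . .
    . . . . . . .
    . . . . . . .
    . . . . . . .
    . . . . . . .
    . . X . . . .
    . . . X . . .
T1:
  2·area = 8  (B↔C swapped to make it positive)
  edge (2, 8)→(0, 12): d=(-2,4) right/bottom  bias=-1
  edge (0, 12)→(0, 8): d=(0,-4) top-left  bias=+0
  edge (0, 8)→(2, 8): d=(2,0) top-left  bias=+0
    (0,4)@(1, 9): e=[2,4,2] → X
    (1,4)@(3, 9): e=[-6,12,2] → .
    (0,5)@(1, 11): e=[-2,4,6] → .
  covered (1 px):
    . . . . . . .
    . . . . . . .
    . . . . . . .
    . . . . . . .
    X . . . . . .
    . . . . . . .
    . . . . . . .

Answer: [12,4,8]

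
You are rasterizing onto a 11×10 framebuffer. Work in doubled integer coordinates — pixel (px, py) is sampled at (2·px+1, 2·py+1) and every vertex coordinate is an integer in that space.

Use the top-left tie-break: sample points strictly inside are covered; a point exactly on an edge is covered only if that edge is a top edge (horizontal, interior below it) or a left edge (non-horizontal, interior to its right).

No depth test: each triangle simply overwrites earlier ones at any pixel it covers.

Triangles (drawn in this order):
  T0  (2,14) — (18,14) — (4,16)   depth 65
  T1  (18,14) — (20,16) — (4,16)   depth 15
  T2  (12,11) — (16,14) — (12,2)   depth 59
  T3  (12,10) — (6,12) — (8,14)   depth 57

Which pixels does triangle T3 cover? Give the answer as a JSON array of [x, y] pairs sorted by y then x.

T0:
  2·area = 32
  edge (2, 14)→(18, 14): d=(16,0) top-left  bias=+0
  edge (18, 14)→(4, 16): d=(-14,2) right/bottom  bias=-1
  edge (4, 16)→(2, 14): d=(-2,-2) top-left  bias=+0
    (0,6)@(1, 13): e=[-16,48,0] → ·  [on edge]
    (1,7)@(3, 15): e=[16,16,0] → #  [on edge]
    (2,7)@(5, 15): e=[16,12,4] → #
    (3,7)@(7, 15): e=[16,8,8] → #
    (4,7)@(9, 15): e=[16,4,12] → #
    (5,7)@(11, 15): e=[16,0,16] → ·  [on edge]
    (1,8)@(3, 17): e=[48,-12,-4] → ·
    (2,8)@(5, 17): e=[48,-16,0] → ·  [on edge]
    (3,8)@(7, 17): e=[48,-20,4] → ·
    (4,8)@(9, 17): e=[48,-24,8] → ·
    (3,9)@(7, 19): e=[80,-48,0] → ·  [on edge]
  covered (4 px):
    · · · · · · · · · · ·
    · · · · · · · · · · ·
    · · · · · · · · · · ·
    · · · · · · · · · · ·
    · · · · · · · · · · ·
    · · · · · · · · · · ·
    · · · · · · · · · · ·
    · # # # # · · · · · ·
    · · · · · · · · · · ·
    · · · · · · · · · · ·
T1:
  2·area = 32
  edge (18, 14)→(20, 16): d=(2,2) right/bottom  bias=-1
  edge (20, 16)→(4, 16): d=(-16,0) right/bottom  bias=-1
  edge (4, 16)→(18, 14): d=(14,-2) top-left  bias=+0
    (2,0)@(5, 1): e=[0,240,-208] → ·  [on edge]
    (3,1)@(7, 3): e=[0,208,-176] → ·  [on edge]
    (4,2)@(9, 5): e=[0,176,-144] → ·  [on edge]
    (5,3)@(11, 7): e=[0,144,-112] → ·  [on edge]
    (6,4)@(13, 9): e=[0,112,-80] → ·  [on edge]
    (7,5)@(15, 11): e=[0,80,-48] → ·  [on edge]
    (8,6)@(17, 13): e=[0,48,-16] → ·  [on edge]
    (5,7)@(11, 15): e=[16,16,0] → #  [on edge]
    (6,7)@(13, 15): e=[12,16,4] → #
    (7,7)@(15, 15): e=[8,16,8] → #
    (8,7)@(17, 15): e=[4,16,12] → #
    (9,7)@(19, 15): e=[0,16,16] → ·  [on edge]
    (10,8)@(21, 17): e=[0,-16,48] → ·  [on edge]
  covered (4 px):
    · · · · · · · · · · ·
    · · · · · · · · · · ·
    · · · · · · · · · · ·
    · · · · · · · · · · ·
    · · · · · · · · · · ·
    · · · · · · · · · · ·
    · · · · · · · · · · ·
    · · · · · # # # # · ·
    · · · · · · · · · · ·
    · · · · · · · · · · ·
T2:
  2·area = 36  (B↔C swapped to make it positive)
  edge (12, 11)→(12, 2): d=(0,-9) top-left  bias=+0
  edge (12, 2)→(16, 14): d=(4,12) right/bottom  bias=-1
  edge (16, 14)→(12, 11): d=(-4,-3) top-left  bias=+0
    (6,2)@(13, 5): e=[9,0,27] → ·  [on edge]
    (6,3)@(13, 7): e=[9,8,19] → #
    (7,3)@(15, 7): e=[27,-16,25] → ·
    (6,4)@(13, 9): e=[9,16,11] → #
    (7,4)@(15, 9): e=[27,-8,17] → ·
    (6,5)@(13, 11): e=[9,24,3] → #
    (7,5)@(15, 11): e=[27,0,9] → ·  [on edge]
    (6,6)@(13, 13): e=[9,32,-5] → ·
    (7,6)@(15, 13): e=[27,8,1] → #
    (8,6)@(17, 13): e=[45,-16,7] → ·
    (7,7)@(15, 15): e=[27,16,-7] → ·
    (8,8)@(17, 17): e=[45,0,-9] → ·  [on edge]
  covered (4 px):
    · · · · · · · · · · ·
    · · · · · · · · · · ·
    · · · · · · · · · · ·
    · · · · · · # · · · ·
    · · · · · · # · · · ·
    · · · · · · # · · · ·
    · · · · · · · # · · ·
    · · · · · · · · · · ·
    · · · · · · · · · · ·
    · · · · · · · · · · ·
T3:
  2·area = 16  (B↔C swapped to make it positive)
  edge (12, 10)→(8, 14): d=(-4,4) right/bottom  bias=-1
  edge (8, 14)→(6, 12): d=(-2,-2) top-left  bias=+0
  edge (6, 12)→(12, 10): d=(6,-2) top-left  bias=+0
    (10,0)@(21, 1): e=[0,52,-36] → ·  [on edge]
    (9,1)@(19, 3): e=[0,44,-28] → ·  [on edge]
    (8,2)@(17, 5): e=[0,36,-20] → ·  [on edge]
    (0,3)@(1, 7): e=[56,0,-40] → ·  [on edge]
    (7,3)@(15, 7): e=[0,28,-12] → ·  [on edge]
    (10,3)@(21, 7): e=[-24,40,0] → ·  [on edge]
    (1,4)@(3, 9): e=[40,0,-24] → ·  [on edge]
    (6,4)@(13, 9): e=[0,20,-4] → ·  [on edge]
    (7,4)@(15, 9): e=[-8,24,0] → ·  [on edge]
    (2,5)@(5, 11): e=[24,0,-8] → ·  [on edge]
    (4,5)@(9, 11): e=[8,8,0] → #  [on edge]
    (5,5)@(11, 11): e=[0,12,4] → ·  [on edge]
    (1,6)@(3, 13): e=[24,-8,0] → ·  [on edge]
    (3,6)@(7, 13): e=[8,0,8] → #  [on edge]
    (4,6)@(9, 13): e=[0,4,12] → ·  [on edge]
    (3,7)@(7, 15): e=[0,-4,20] → ·  [on edge]
    (4,7)@(9, 15): e=[-8,0,24] → ·  [on edge]
    (2,8)@(5, 17): e=[0,-12,28] → ·  [on edge]
    (5,8)@(11, 17): e=[-24,0,40] → ·  [on edge]
    (1,9)@(3, 19): e=[0,-20,36] → ·  [on edge]
    (6,9)@(13, 19): e=[-40,0,56] → ·  [on edge]
  covered (2 px):
    · · · · · · · · · · ·
    · · · · · · · · · · ·
    · · · · · · · · · · ·
    · · · · · · · · · · ·
    · · · · · · · · · · ·
    · · · · # · · · · · ·
    · · · # · · · · · · ·
    · · · · · · · · · · ·
    · · · · · · · · · · ·
    · · · · · · · · · · ·

Result: [[4,5],[3,6]]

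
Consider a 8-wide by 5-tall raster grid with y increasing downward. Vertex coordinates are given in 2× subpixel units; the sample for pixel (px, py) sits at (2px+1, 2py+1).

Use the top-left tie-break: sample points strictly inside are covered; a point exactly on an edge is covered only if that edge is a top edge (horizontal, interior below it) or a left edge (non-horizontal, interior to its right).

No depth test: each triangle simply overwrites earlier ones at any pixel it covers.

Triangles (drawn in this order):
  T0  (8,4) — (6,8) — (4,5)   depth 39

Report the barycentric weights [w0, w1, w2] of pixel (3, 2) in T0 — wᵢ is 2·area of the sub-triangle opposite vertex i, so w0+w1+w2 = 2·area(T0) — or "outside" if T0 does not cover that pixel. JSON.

T0:
  2·area = 14
  edge (8, 4)→(6, 8): d=(-2,4) right/bottom  bias=-1
  edge (6, 8)→(4, 5): d=(-2,-3) top-left  bias=+0
  edge (4, 5)→(8, 4): d=(4,-1) top-left  bias=+0
    (2,2)@(5, 5): e=[10,3,1] → █
    (3,2)@(7, 5): e=[2,9,3] → █
    (4,2)@(9, 5): e=[-6,15,5] → ·
    (2,3)@(5, 7): e=[6,-1,9] → ·
    (3,3)@(7, 7): e=[-2,5,11] → ·
  covered (2 px):
    · · · · · · · ·
    · · · · · · · ·
    · · █ █ · · · ·
    · · · · · · · ·
    · · · · · · · ·

Answer: [9,3,2]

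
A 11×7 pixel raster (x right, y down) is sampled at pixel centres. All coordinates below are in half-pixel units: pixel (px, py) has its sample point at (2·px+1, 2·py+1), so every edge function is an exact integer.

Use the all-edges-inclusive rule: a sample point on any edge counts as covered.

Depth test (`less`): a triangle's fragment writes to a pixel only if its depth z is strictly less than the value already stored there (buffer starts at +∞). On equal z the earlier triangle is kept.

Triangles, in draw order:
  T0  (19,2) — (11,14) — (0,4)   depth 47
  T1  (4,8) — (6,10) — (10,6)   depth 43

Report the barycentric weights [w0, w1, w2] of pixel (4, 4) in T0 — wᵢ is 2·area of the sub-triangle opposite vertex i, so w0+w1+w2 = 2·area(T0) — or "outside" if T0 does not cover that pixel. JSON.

T0:
  2·area = 212
  edge (19, 2)→(11, 14): d=(-8,12) inclusive
  edge (11, 14)→(0, 4): d=(-11,-10) inclusive
  edge (0, 4)→(19, 2): d=(19,-2) inclusive
    (5,1)@(11, 3): e=[88,121,3] → █
    (6,1)@(13, 3): e=[64,141,7] → █
    (7,1)@(15, 3): e=[40,161,11] → █
    (8,1)@(17, 3): e=[16,181,15] → █
    (9,1)@(19, 3): e=[-8,201,19] → ·
    (1,2)@(3, 5): e=[168,19,25] → █
    (2,2)@(5, 5): e=[144,39,29] → █
    (3,2)@(7, 5): e=[120,59,33] → █
    (4,2)@(9, 5): e=[96,79,37] → █
    (8,2)@(17, 5): e=[0,159,53] → █  [on edge]
    (9,2)@(19, 5): e=[-24,179,57] → ·
    (1,3)@(3, 7): e=[152,-3,63] → ·
    (6,5)@(13, 11): e=[0,53,159] → █  [on edge]
  covered (26 px):
    · · · · · · · · · · ·
    · · · · · █ █ █ █ · ·
    · █ █ █ █ █ █ █ █ · ·
    · · █ █ █ █ █ █ · · ·
    · · · █ █ █ █ · · · ·
    · · · · █ █ █ · · · ·
    · · · · · █ · · · · ·
T1:
  2·area = 16  (B↔C swapped to make it positive)
  edge (4, 8)→(10, 6): d=(6,-2) inclusive
  edge (10, 6)→(6, 10): d=(-4,4) inclusive
  edge (6, 10)→(4, 8): d=(-2,-2) inclusive
    (7,0)@(15, 1): e=[-20,0,36] → ·  [on edge]
    (6,1)@(13, 3): e=[-12,0,28] → ·  [on edge]
    (9,1)@(19, 3): e=[0,-24,40] → ·  [on edge]
    (0,2)@(1, 5): e=[-24,40,0] → ·  [on edge]
    (5,2)@(11, 5): e=[-4,0,20] → ·  [on edge]
    (6,2)@(13, 5): e=[0,-8,24] → ·  [on edge]
    (1,3)@(3, 7): e=[-8,24,0] → ·  [on edge]
    (3,3)@(7, 7): e=[0,8,8] → █  [on edge]
    (4,3)@(9, 7): e=[4,0,12] → █  [on edge]
    (5,3)@(11, 7): e=[8,-8,16] → ·
    (0,4)@(1, 9): e=[0,24,-8] → ·  [on edge]
    (2,4)@(5, 9): e=[8,8,0] → █  [on edge]
    (3,4)@(7, 9): e=[12,0,4] → █  [on edge]
    (2,5)@(5, 11): e=[20,0,-4] → ·  [on edge]
    (3,5)@(7, 11): e=[24,-8,0] → ·  [on edge]
    (1,6)@(3, 13): e=[28,0,-12] → ·  [on edge]
    (4,6)@(9, 13): e=[40,-24,0] → ·  [on edge]
  covered (4 px):
    · · · · · · · · · · ·
    · · · · · · · · · · ·
    · · · · · · · · · · ·
    · · · █ █ · · · · · ·
    · · █ █ · · · · · · ·
    · · · · · · · · · · ·
    · · · · · · · · · · ·

Final: [35,113,64]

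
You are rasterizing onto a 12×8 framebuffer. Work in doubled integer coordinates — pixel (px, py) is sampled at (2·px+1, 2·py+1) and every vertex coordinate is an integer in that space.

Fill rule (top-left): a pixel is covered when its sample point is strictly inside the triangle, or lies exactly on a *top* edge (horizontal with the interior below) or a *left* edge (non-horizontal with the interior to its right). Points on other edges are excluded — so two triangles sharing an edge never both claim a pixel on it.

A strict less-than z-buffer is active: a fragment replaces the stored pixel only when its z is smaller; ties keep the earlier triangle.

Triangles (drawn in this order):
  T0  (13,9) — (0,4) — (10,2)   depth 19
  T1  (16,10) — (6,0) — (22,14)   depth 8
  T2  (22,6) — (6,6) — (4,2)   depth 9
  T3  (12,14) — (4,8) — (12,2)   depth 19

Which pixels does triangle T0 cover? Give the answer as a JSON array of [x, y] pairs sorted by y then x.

T0:
  2·area = 76
  edge (13, 9)→(0, 4): d=(-13,-5) top-left  bias=+0
  edge (0, 4)→(10, 2): d=(10,-2) top-left  bias=+0
  edge (10, 2)→(13, 9): d=(3,7) right/bottom  bias=-1
    (7,0)@(15, 1): e=[114,0,-38] → ·  [on edge]
    (2,1)@(5, 3): e=[38,0,38] → #  [on edge]
    (3,1)@(7, 3): e=[48,4,24] → #
    (4,1)@(9, 3): e=[58,8,10] → #
    (5,1)@(11, 3): e=[68,12,-4] → ·
    (1,2)@(3, 5): e=[2,16,58] → #
    (5,2)@(11, 5): e=[42,32,2] → #
    (6,2)@(13, 5): e=[52,36,-12] → ·
    (1,3)@(3, 7): e=[-24,36,64] → ·
    (2,3)@(5, 7): e=[-14,40,50] → ·
    (3,3)@(7, 7): e=[-4,44,36] → ·
    (4,3)@(9, 7): e=[6,48,22] → #
    (6,4)@(13, 9): e=[0,76,0] → ·  [on edge]
  covered (10 px):
    · · · · · · · · · · · ·
    · · # # # · · · · · · ·
    · # # # # # · · · · · ·
    · · · · # # · · · · · ·
    · · · · · · · · · · · ·
    · · · · · · · · · · · ·
    · · · · · · · · · · · ·
    · · · · · · · · · · · ·
T1:
  2·area = 20
  edge (16, 10)→(6, 0): d=(-10,-10) top-left  bias=+0
  edge (6, 0)→(22, 14): d=(16,14) right/bottom  bias=-1
  edge (22, 14)→(16, 10): d=(-6,-4) top-left  bias=+0
    (3,0)@(7, 1): e=[0,2,18] → #  [on edge]
    (4,0)@(9, 1): e=[20,-26,26] → ·
    (3,1)@(7, 3): e=[-20,34,6] → ·
    (4,1)@(9, 3): e=[0,6,14] → #  [on edge]
    (5,1)@(11, 3): e=[20,-22,22] → ·
    (4,2)@(9, 5): e=[-20,38,2] → ·
    (5,2)@(11, 5): e=[0,10,10] → #  [on edge]
    (6,2)@(13, 5): e=[20,-18,18] → ·
    (5,3)@(11, 7): e=[-20,42,-2] → ·
    (6,3)@(13, 7): e=[0,14,6] → #  [on edge]
    (7,3)@(15, 7): e=[20,-14,14] → ·
    (6,4)@(13, 9): e=[-20,46,-6] → ·
    (7,4)@(15, 9): e=[0,18,2] → #  [on edge]
    (8,5)@(17, 11): e=[0,22,-2] → ·  [on edge]
    (9,6)@(19, 13): e=[0,26,-6] → ·  [on edge]
    (10,7)@(21, 15): e=[0,30,-10] → ·  [on edge]
  covered (5 px):
    · · · # · · · · · · · ·
    · · · · # · · · · · · ·
    · · · · · # · · · · · ·
    · · · · · · # · · · · ·
    · · · · · · · # · · · ·
    · · · · · · · · · · · ·
    · · · · · · · · · · · ·
    · · · · · · · · · · · ·
T2:
  2·area = 64
  edge (22, 6)→(6, 6): d=(-16,0) right/bottom  bias=-1
  edge (6, 6)→(4, 2): d=(-2,-4) top-left  bias=+0
  edge (4, 2)→(22, 6): d=(18,4) right/bottom  bias=-1
    (2,1)@(5, 3): e=[48,2,14] → #
    (3,1)@(7, 3): e=[48,10,6] → #
    (4,1)@(9, 3): e=[48,18,-2] → ·
    (2,2)@(5, 5): e=[16,-2,50] → ·
    (3,2)@(7, 5): e=[16,6,42] → #
    (4,2)@(9, 5): e=[16,14,34] → #
    (5,2)@(11, 5): e=[16,22,26] → #
    (6,2)@(13, 5): e=[16,30,18] → #
    (7,2)@(15, 5): e=[16,38,10] → #
    (8,2)@(17, 5): e=[16,46,2] → #
    (9,2)@(19, 5): e=[16,54,-6] → ·
    (3,3)@(7, 7): e=[-16,2,78] → ·
  covered (8 px):
    · · · · · · · · · · · ·
    · · # # · · · · · · · ·
    · · · # # # # # # · · ·
    · · · · · · · · · · · ·
    · · · · · · · · · · · ·
    · · · · · · · · · · · ·
    · · · · · · · · · · · ·
    · · · · · · · · · · · ·
T3:
  2·area = 96
  edge (12, 14)→(4, 8): d=(-8,-6) top-left  bias=+0
  edge (4, 8)→(12, 2): d=(8,-6) top-left  bias=+0
  edge (12, 2)→(12, 14): d=(0,12) right/bottom  bias=-1
    (5,1)@(11, 3): e=[82,2,12] → #
    (6,1)@(13, 3): e=[94,14,-12] → ·
    (4,2)@(9, 5): e=[54,6,36] → #
    (6,2)@(13, 5): e=[78,30,-12] → ·
    (3,3)@(7, 7): e=[26,10,60] → #
    (6,3)@(13, 7): e=[62,46,-12] → ·
    (3,4)@(7, 9): e=[10,26,60] → #
    (6,4)@(13, 9): e=[46,62,-12] → ·
    (3,5)@(7, 11): e=[-6,42,60] → ·
    (4,5)@(9, 11): e=[6,54,36] → #
    (6,5)@(13, 11): e=[30,78,-12] → ·
    (4,6)@(9, 13): e=[-10,70,36] → ·
  covered (12 px):
    · · · · · · · · · · · ·
    · · · · · # · · · · · ·
    · · · · # # · · · · · ·
    · · · # # # · · · · · ·
    · · · # # # · · · · · ·
    · · · · # # · · · · · ·
    · · · · · # · · · · · ·
    · · · · · · · · · · · ·

Final: [[2,1],[3,1],[4,1],[1,2],[2,2],[3,2],[4,2],[5,2],[4,3],[5,3]]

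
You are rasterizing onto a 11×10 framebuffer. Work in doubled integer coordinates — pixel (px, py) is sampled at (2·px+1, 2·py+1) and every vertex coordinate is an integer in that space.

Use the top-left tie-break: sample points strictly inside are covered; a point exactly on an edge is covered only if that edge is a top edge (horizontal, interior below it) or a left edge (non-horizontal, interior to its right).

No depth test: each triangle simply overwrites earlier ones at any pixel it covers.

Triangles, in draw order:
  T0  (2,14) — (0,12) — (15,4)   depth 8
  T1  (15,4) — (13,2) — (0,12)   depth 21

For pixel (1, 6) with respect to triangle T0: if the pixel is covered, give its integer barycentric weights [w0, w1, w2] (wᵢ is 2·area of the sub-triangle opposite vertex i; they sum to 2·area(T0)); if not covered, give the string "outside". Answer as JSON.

T0:
  2·area = 46
  edge (2, 14)→(0, 12): d=(-2,-2) top-left  bias=+0
  edge (0, 12)→(15, 4): d=(15,-8) top-left  bias=+0
  edge (15, 4)→(2, 14): d=(-13,10) right/bottom  bias=-1
    (5,3)@(11, 7): e=[32,13,1] → X
    (6,3)@(13, 7): e=[36,29,-19] → .
    (3,4)@(7, 9): e=[20,11,15] → X
    (4,4)@(9, 9): e=[24,27,-5] → .
    (5,4)@(11, 9): e=[28,43,-25] → .
    (1,5)@(3, 11): e=[8,9,29] → X
    (2,5)@(5, 11): e=[12,25,9] → X
    (3,5)@(7, 11): e=[16,41,-11] → .
    (0,6)@(1, 13): e=[0,23,23] → X  [on edge]
    (2,6)@(5, 13): e=[8,55,-17] → .
    (0,7)@(1, 15): e=[-4,53,-3] → .
    (1,7)@(3, 15): e=[0,69,-23] → .  [on edge]
    (2,8)@(5, 17): e=[0,115,-69] → .  [on edge]
    (3,9)@(7, 19): e=[0,161,-115] → .  [on edge]
  covered (6 px):
    . . . . . . . . . . .
    . . . . . . . . . . .
    . . . . . . . . . . .
    . . . . . X . . . . .
    . . . X . . . . . . .
    . X X . . . . . . . .
    X X . . . . . . . . .
    . . . . . . . . . . .
    . . . . . . . . . . .
    . . . . . . . . . . .
T1:
  2·area = 46  (B↔C swapped to make it positive)
  edge (15, 4)→(0, 12): d=(-15,8) right/bottom  bias=-1
  edge (0, 12)→(13, 2): d=(13,-10) top-left  bias=+0
  edge (13, 2)→(15, 4): d=(2,2) right/bottom  bias=-1
    (6,1)@(13, 3): e=[31,13,2] → X
    (7,1)@(15, 3): e=[15,33,-2] → .
    (5,2)@(11, 5): e=[17,19,10] → X
    (7,2)@(15, 5): e=[-15,59,2] → .
    (3,3)@(7, 7): e=[19,5,22] → X
    (4,3)@(9, 7): e=[3,25,18] → X
    (5,3)@(11, 7): e=[-13,45,14] → .
    (6,3)@(13, 7): e=[-29,65,10] → .
    (2,4)@(5, 9): e=[5,11,30] → X
    (3,4)@(7, 9): e=[-11,31,26] → .
    (4,4)@(9, 9): e=[-27,51,22] → .
    (2,5)@(5, 11): e=[-25,37,34] → .
  covered (6 px):
    . . . . . . . . . . .
    . . . . . . X . . . .
    . . . . . X X . . . .
    . . . X X . . . . . .
    . . X . . . . . . . .
    . . . . . . . . . . .
    . . . . . . . . . . .
    . . . . . . . . . . .
    . . . . . . . . . . .
    . . . . . . . . . . .

Final: [39,3,4]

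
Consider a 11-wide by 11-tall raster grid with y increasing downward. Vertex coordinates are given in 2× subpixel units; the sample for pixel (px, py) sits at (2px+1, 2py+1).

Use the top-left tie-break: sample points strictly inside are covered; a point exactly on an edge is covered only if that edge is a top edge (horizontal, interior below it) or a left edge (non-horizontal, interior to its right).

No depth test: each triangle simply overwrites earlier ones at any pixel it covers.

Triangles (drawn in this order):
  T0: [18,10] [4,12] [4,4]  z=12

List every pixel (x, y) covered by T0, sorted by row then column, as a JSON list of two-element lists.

T0:
  2·area = 112
  edge (18, 10)→(4, 12): d=(-14,2) right/bottom  bias=-1
  edge (4, 12)→(4, 4): d=(0,-8) top-left  bias=+0
  edge (4, 4)→(18, 10): d=(14,6) right/bottom  bias=-1
    (2,2)@(5, 5): e=[96,8,8] → #
    (3,2)@(7, 5): e=[92,24,-4] → ·
    (2,3)@(5, 7): e=[68,8,36] → #
    (3,3)@(7, 7): e=[64,24,24] → #
    (4,3)@(9, 7): e=[60,40,12] → #
    (5,3)@(11, 7): e=[56,56,0] → ·  [on edge]
    (2,4)@(5, 9): e=[40,8,64] → #
    (5,4)@(11, 9): e=[28,56,28] → #
    (6,4)@(13, 9): e=[24,72,16] → #
    (7,4)@(15, 9): e=[20,88,4] → #
    (8,4)@(17, 9): e=[16,104,-8] → ·
    (2,5)@(5, 11): e=[12,8,92] → #
    (5,5)@(11, 11): e=[0,56,56] → ·  [on edge]
  covered (13 px):
    · · · · · · · · · · ·
    · · · · · · · · · · ·
    · · # · · · · · · · ·
    · · # # # · · · · · ·
    · · # # # # # # · · ·
    · · # # # · · · · · ·
    · · · · · · · · · · ·
    · · · · · · · · · · ·
    · · · · · · · · · · ·
    · · · · · · · · · · ·
    · · · · · · · · · · ·

Final: [[2,2],[2,3],[3,3],[4,3],[2,4],[3,4],[4,4],[5,4],[6,4],[7,4],[2,5],[3,5],[4,5]]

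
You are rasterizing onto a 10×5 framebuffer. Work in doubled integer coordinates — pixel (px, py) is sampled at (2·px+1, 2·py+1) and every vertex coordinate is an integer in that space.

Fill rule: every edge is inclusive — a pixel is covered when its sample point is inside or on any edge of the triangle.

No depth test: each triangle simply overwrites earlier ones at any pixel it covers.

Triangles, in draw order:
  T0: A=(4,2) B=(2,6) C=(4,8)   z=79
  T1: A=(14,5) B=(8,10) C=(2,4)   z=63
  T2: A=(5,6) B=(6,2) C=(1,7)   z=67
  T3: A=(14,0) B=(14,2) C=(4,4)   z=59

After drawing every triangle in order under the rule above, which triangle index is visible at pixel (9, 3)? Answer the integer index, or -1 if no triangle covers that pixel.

T0:
  2·area = 12  (B↔C swapped to make it positive)
  edge (4, 2)→(4, 8): d=(0,6) inclusive
  edge (4, 8)→(2, 6): d=(-2,-2) inclusive
  edge (2, 6)→(4, 2): d=(2,-4) inclusive
    (0,2)@(1, 5): e=[18,0,-6] → .  [on edge]
    (1,2)@(3, 5): e=[6,4,2] → X
    (2,2)@(5, 5): e=[-6,8,10] → .
    (1,3)@(3, 7): e=[6,0,6] → X  [on edge]
    (2,3)@(5, 7): e=[-6,4,14] → .
    (1,4)@(3, 9): e=[6,-4,10] → .
    (2,4)@(5, 9): e=[-6,0,18] → .  [on edge]
  covered (2 px):
    . . . . . . . . . .
    . . . . . . . . . .
    . X . . . . . . . .
    . X . . . . . . . .
    . . . . . . . . . .
T1:
  2·area = 66
  edge (14, 5)→(8, 10): d=(-6,5) inclusive
  edge (8, 10)→(2, 4): d=(-6,-6) inclusive
  edge (2, 4)→(14, 5): d=(12,1) inclusive
    (0,1)@(1, 3): e=[77,0,-11] → .  [on edge]
    (1,2)@(3, 5): e=[55,0,11] → X  [on edge]
    (2,2)@(5, 5): e=[45,12,9] → X
    (3,2)@(7, 5): e=[35,24,7] → X
    (4,2)@(9, 5): e=[25,36,5] → X
    (5,2)@(11, 5): e=[15,48,3] → X
    (6,2)@(13, 5): e=[5,60,1] → X
    (7,2)@(15, 5): e=[-5,72,-1] → .
    (1,3)@(3, 7): e=[43,-12,35] → .
    (2,3)@(5, 7): e=[33,0,33] → X  [on edge]
    (6,3)@(13, 7): e=[-7,48,25] → .
    (2,4)@(5, 9): e=[21,-12,57] → .
    (3,4)@(7, 9): e=[11,0,55] → X  [on edge]
  covered (12 px):
    . . . . . . . . . .
    . . . . . . . . . .
    . X X X X X X . . .
    . . X X X X . . . .
    . . . X X . . . . .
T2:
  2·area = 15  (B↔C swapped to make it positive)
  edge (5, 6)→(1, 7): d=(-4,1) inclusive
  edge (1, 7)→(6, 2): d=(5,-5) inclusive
  edge (6, 2)→(5, 6): d=(-1,4) inclusive
    (3,0)@(7, 1): e=[18,0,-3] → .  [on edge]
    (2,1)@(5, 3): e=[12,0,3] → X  [on edge]
    (3,1)@(7, 3): e=[10,10,-5] → .
    (8,1)@(17, 3): e=[0,60,-45] → .  [on edge]
    (1,2)@(3, 5): e=[6,0,9] → X  [on edge]
    (3,2)@(7, 5): e=[2,20,-7] → .
    (4,2)@(9, 5): e=[0,30,-15] → .  [on edge]
    (0,3)@(1, 7): e=[0,0,15] → X  [on edge]
    (1,3)@(3, 7): e=[-2,10,7] → .
    (2,3)@(5, 7): e=[-4,20,-1] → .
    (0,4)@(1, 9): e=[-8,10,13] → .
  covered (4 px):
    . . . . . . . . . .
    . . X . . . . . . .
    . X X . . . . . . .
    X . . . . . . . . .
    . . . . . . . . . .
T3:
  2·area = 20
  edge (14, 0)→(14, 2): d=(0,2) inclusive
  edge (14, 2)→(4, 4): d=(-10,2) inclusive
  edge (4, 4)→(14, 0): d=(10,-4) inclusive
    (6,0)@(13, 1): e=[2,12,6] → X
    (7,0)@(15, 1): e=[-2,8,14] → .
    (9,0)@(19, 1): e=[-10,0,30] → .  [on edge]
    (3,1)@(7, 3): e=[14,4,2] → X
    (4,1)@(9, 3): e=[10,0,10] → X  [on edge]
    (5,1)@(11, 3): e=[6,-4,18] → .
    (6,1)@(13, 3): e=[2,-8,26] → .
    (3,2)@(7, 5): e=[14,-16,22] → .
    (4,2)@(9, 5): e=[10,-20,30] → .
  covered (3 px):
    . . . . . . X . . .
    . . . X X . . . . .
    . . . . . . . . . .
    . . . . . . . . . .
    . . . . . . . . . .

Z-buffer (winner per pixel, '.' = empty):
  . . . . . . 3 . . .
  . . 2 3 3 . . . . .
  . 2 2 1 1 1 1 . . .
  2 0 1 1 1 1 . . . .
  . . . 1 1 . . . . .

Final: -1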